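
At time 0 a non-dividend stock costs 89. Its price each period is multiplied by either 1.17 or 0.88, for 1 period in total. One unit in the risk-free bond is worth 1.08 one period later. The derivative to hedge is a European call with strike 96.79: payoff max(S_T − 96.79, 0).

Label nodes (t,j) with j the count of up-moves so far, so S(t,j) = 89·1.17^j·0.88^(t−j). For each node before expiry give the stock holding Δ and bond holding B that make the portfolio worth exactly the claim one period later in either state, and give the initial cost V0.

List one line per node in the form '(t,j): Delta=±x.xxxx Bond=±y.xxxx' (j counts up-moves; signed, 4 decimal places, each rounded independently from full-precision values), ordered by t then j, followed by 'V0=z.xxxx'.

(0,0): Delta=0.2844 Bond=-20.6232
V0=4.6871

Under the risk-neutral measure, an up-move has probability p* = (R−d)/(u−d) = 0.6897 and values discount at R = 1.08.
Terminal payoffs: V(1,0)=0.0000, V(1,1)=7.3400
Node (0,0) S=89.0000: V=(p*·7.3400+(1−p*)·0.0000)/1.08=4.6871; Δ=(7.3400−0.0000)/(104.1300−78.3200)=0.2844; B=V−Δ·S=-20.6232
Each (Δ,B) replicates both successor values, so the strategy is self-financing and V0 is arbitrage-free.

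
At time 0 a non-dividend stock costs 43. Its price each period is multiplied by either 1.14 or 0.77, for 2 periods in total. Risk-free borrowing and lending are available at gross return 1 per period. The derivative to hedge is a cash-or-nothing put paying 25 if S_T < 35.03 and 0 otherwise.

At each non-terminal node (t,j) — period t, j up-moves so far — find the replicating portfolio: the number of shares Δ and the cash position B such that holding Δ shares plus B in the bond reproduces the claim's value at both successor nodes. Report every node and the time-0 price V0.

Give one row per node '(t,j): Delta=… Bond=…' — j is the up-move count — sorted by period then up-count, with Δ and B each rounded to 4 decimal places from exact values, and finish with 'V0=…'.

Since d<R<u, set p* = (R−d)/(u−d) = 0.6216; price each node as the discounted p*-expectation of its children.
Terminal payoffs: V(2,0)=25.0000, V(2,1)=0.0000, V(2,2)=0.0000
  t=1,j=0: stock 33.1100 → up 37.7454 (V=0.0000), down 25.4947 (V=25.0000). Price 9.4595; hedge Δ=-2.0407, bond B=77.0270.
  t=1,j=1: stock 49.0200 → up 55.8828 (V=0.0000), down 37.7454 (V=0.0000). Price 0.0000; hedge Δ=0.0000, bond B=0.0000.
  t=0,j=0: stock 43.0000 → up 49.0200 (V=0.0000), down 33.1100 (V=9.4595). Price 3.5793; hedge Δ=-0.5946, bond B=29.1454.
Root portfolio cost Δ·43+B reproduces V0=3.5793.

(0,0): Delta=-0.5946 Bond=29.1454
(1,0): Delta=-2.0407 Bond=77.0270
(1,1): Delta=0.0000 Bond=0.0000
V0=3.5793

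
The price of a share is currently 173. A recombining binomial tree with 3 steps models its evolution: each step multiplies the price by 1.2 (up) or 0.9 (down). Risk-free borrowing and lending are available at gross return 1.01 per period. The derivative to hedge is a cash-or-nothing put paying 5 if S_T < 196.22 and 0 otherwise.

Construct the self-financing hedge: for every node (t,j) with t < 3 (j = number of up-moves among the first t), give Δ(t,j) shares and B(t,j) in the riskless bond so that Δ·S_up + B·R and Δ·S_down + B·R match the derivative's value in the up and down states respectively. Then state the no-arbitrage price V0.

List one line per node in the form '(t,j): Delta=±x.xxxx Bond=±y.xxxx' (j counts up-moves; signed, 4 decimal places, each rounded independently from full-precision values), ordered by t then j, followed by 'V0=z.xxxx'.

Since d<R<u, set p* = (R−d)/(u−d) = 0.3667; price each node as the discounted p*-expectation of its children.
At expiry t=3: V(3,0)=5.0000, V(3,1)=5.0000, V(3,2)=0.0000, V(3,3)=0.0000
(2,0): S=140.1300. Δ = (V_up−V_dn)/(S_up−S_dn) = (5.0000−5.0000)/(168.1560−126.1170) = 0.0000. V = [p*·5.0000 + (1−p*)·5.0000]/1.01 = 4.9505. B = V − Δ·S = 4.9505.
(2,1): S=186.8400. Δ = (V_up−V_dn)/(S_up−S_dn) = (0.0000−5.0000)/(224.2080−168.1560) = -0.0892. V = [p*·0.0000 + (1−p*)·5.0000]/1.01 = 3.1353. B = V − Δ·S = 19.8020.
(2,2): S=249.1200. Δ = (V_up−V_dn)/(S_up−S_dn) = (0.0000−0.0000)/(298.9440−224.2080) = 0.0000. V = [p*·0.0000 + (1−p*)·0.0000]/1.01 = 0.0000. B = V − Δ·S = 0.0000.
(1,0): S=155.7000. Δ = (V_up−V_dn)/(S_up−S_dn) = (3.1353−4.9505)/(186.8400−140.1300) = -0.0389. V = [p*·3.1353 + (1−p*)·4.9505]/1.01 = 4.2425. B = V − Δ·S = 10.2931.
(1,1): S=207.6000. Δ = (V_up−V_dn)/(S_up−S_dn) = (0.0000−3.1353)/(249.1200−186.8400) = -0.0503. V = [p*·0.0000 + (1−p*)·3.1353]/1.01 = 1.9660. B = V − Δ·S = 12.4171.
(0,0): S=173.0000. Δ = (V_up−V_dn)/(S_up−S_dn) = (1.9660−4.2425)/(207.6000−155.7000) = -0.0439. V = [p*·1.9660 + (1−p*)·4.2425]/1.01 = 3.3741. B = V − Δ·S = 10.9623.
Check: Δ(0,0)·S0 + B(0,0) = 3.3741 = V0.

(0,0): Delta=-0.0439 Bond=10.9623
(1,0): Delta=-0.0389 Bond=10.2931
(1,1): Delta=-0.0503 Bond=12.4171
(2,0): Delta=0.0000 Bond=4.9505
(2,1): Delta=-0.0892 Bond=19.8020
(2,2): Delta=0.0000 Bond=0.0000
V0=3.3741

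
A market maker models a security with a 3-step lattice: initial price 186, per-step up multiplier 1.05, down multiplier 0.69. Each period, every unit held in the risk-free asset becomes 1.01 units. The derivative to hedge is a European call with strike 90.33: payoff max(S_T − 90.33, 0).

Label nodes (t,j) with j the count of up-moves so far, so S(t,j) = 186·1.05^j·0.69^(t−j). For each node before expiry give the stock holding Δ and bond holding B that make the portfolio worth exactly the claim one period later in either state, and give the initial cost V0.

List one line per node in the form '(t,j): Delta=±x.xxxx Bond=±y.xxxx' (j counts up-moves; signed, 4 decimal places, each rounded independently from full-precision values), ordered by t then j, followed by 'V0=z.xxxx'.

(0,0): Delta=0.9947 Bond=-86.6519
(1,0): Delta=0.9304 Bond=-79.2650
(1,1): Delta=1.0000 Bond=-88.5501
(2,0): Delta=0.0832 Bond=-5.0333
(2,1): Delta=1.0000 Bond=-89.4356
(2,2): Delta=1.0000 Bond=-89.4356
V0=98.3655

The replicating-portfolio and risk-neutral prices coincide; use p* = (1.01−0.69)/(1.05−0.69) = 0.8889 for the latter.
Payoff layer (t=3): V(3,0)=0.0000, V(3,1)=2.6523, V(3,2)=51.1648, V(3,3)=124.9883
Node (2,0) S=88.5546: V=(p*·2.6523+(1−p*)·0.0000)/1.01=2.3343; Δ=(2.6523−0.0000)/(92.9823−61.1027)=0.0832; B=V−Δ·S=-5.0333
Node (2,1) S=134.7570: V=(p*·51.1648+(1−p*)·2.6523)/1.01=45.3214; Δ=(51.1648−2.6523)/(141.4949−92.9823)=1.0000; B=V−Δ·S=-89.4356
Node (2,2) S=205.0650: V=(p*·124.9883+(1−p*)·51.1648)/1.01=115.6294; Δ=(124.9883−51.1648)/(215.3183−141.4948)=1.0000; B=V−Δ·S=-89.4356
Node (1,0) S=128.3400: V=(p*·45.3214+(1−p*)·2.3343)/1.01=40.1436; Δ=(45.3214−2.3343)/(134.7570−88.5546)=0.9304; B=V−Δ·S=-79.2650
Node (1,1) S=195.3000: V=(p*·115.6294+(1−p*)·45.3214)/1.01=106.7499; Δ=(115.6294−45.3214)/(205.0650−134.7570)=1.0000; B=V−Δ·S=-88.5501
Node (0,0) S=186.0000: V=(p*·106.7499+(1−p*)·40.1436)/1.01=98.3655; Δ=(106.7499−40.1436)/(195.3000−128.3400)=0.9947; B=V−Δ·S=-86.6519
Each (Δ,B) replicates both successor values, so the strategy is self-financing and V0 is arbitrage-free.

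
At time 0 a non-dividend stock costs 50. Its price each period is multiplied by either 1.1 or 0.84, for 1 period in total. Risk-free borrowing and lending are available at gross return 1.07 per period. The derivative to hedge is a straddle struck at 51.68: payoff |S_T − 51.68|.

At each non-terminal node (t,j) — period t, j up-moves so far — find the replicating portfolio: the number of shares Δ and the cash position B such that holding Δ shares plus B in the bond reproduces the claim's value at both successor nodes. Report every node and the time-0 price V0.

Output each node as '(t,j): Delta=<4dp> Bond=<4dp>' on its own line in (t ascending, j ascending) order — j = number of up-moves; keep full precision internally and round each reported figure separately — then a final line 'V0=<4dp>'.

(0,0): Delta=-0.4892 Bond=28.2502
V0=3.7886

No-arbitrage ⇒ martingale measure with p* = (R−d)/(u−d) = 0.8846.
Terminal payoffs: V(1,0)=9.6800, V(1,1)=3.3200
  t=0,j=0: stock 50.0000 → up 55.0000 (V=3.3200), down 42.0000 (V=9.6800). Price 3.7886; hedge Δ=-0.4892, bond B=28.2502.
Check: Δ(0,0)·S0 + B(0,0) = 3.7886 = V0.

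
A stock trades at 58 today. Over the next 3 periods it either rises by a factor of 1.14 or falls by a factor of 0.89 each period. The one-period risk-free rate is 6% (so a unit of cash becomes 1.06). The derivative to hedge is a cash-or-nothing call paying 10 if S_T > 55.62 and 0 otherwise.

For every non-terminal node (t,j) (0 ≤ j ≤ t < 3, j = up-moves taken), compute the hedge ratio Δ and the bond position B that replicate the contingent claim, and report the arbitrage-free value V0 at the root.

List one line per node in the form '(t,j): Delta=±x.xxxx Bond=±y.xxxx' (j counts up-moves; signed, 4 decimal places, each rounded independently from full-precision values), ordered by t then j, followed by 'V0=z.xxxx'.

(0,0): Delta=0.2671 Bond=-9.1259
(1,0): Delta=0.4971 Bond=-21.5450
(1,1): Delta=0.1826 Bond=-4.0869
(2,0): Delta=0.0000 Bond=0.0000
(2,1): Delta=0.6797 Bond=-33.5849
(2,2): Delta=0.0000 Bond=9.4340
V0=6.3671

Since d<R<u, set p* = (R−d)/(u−d) = 0.6800; price each node as the discounted p*-expectation of its children.
Terminal values V(3,·): V(3,0)=0.0000, V(3,1)=0.0000, V(3,2)=10.0000, V(3,3)=10.0000
  t=2,j=0: stock 45.9418 → up 52.3737 (V=0.0000), down 40.8882 (V=0.0000). Price 0.0000; hedge Δ=0.0000, bond B=0.0000.
  t=2,j=1: stock 58.8468 → up 67.0854 (V=10.0000), down 52.3737 (V=0.0000). Price 6.4151; hedge Δ=0.6797, bond B=-33.5849.
  t=2,j=2: stock 75.3768 → up 85.9296 (V=10.0000), down 67.0854 (V=10.0000). Price 9.4340; hedge Δ=0.0000, bond B=9.4340.
  t=1,j=0: stock 51.6200 → up 58.8468 (V=6.4151), down 45.9418 (V=0.0000). Price 4.1153; hedge Δ=0.4971, bond B=-21.5450.
  t=1,j=1: stock 66.1200 → up 75.3768 (V=9.4340), down 58.8468 (V=6.4151). Price 7.9886; hedge Δ=0.1826, bond B=-4.0869.
  t=0,j=0: stock 58.0000 → up 66.1200 (V=7.9886), down 51.6200 (V=4.1153). Price 6.3671; hedge Δ=0.2671, bond B=-9.1259.
Root portfolio cost Δ·58+B reproduces V0=6.3671.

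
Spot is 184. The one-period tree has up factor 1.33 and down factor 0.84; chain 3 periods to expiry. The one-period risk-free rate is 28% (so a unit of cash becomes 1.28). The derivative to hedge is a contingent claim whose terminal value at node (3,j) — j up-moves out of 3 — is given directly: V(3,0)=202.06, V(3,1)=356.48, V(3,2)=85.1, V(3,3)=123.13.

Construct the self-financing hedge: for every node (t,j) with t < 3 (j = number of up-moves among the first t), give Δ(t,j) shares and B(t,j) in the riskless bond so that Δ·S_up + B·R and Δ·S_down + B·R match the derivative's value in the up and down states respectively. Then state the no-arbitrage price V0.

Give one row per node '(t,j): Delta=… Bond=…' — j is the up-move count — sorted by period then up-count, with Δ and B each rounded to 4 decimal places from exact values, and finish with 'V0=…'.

(0,0): Delta=-0.1182 Bond=79.1459
(1,0): Delta=-2.3513 Bond=446.4488
(1,1): Delta=0.0421 Bond=62.0860
(2,0): Delta=2.4273 Bond=-48.9531
(2,1): Delta=-2.6942 Bond=641.9554
(2,2): Delta=0.2385 Bond=15.5513
V0=57.3979

The replicating-portfolio and risk-neutral prices coincide; use p* = (1.28−0.84)/(1.33−0.84) = 0.8980 for the latter.
At expiry t=3: V(3,0)=202.0600, V(3,1)=356.4800, V(3,2)=85.1000, V(3,3)=123.1300
(2,0): S=129.8304. Δ = (V_up−V_dn)/(S_up−S_dn) = (356.4800−202.0600)/(172.6744−109.0575) = 2.4273. V = [p*·356.4800 + (1−p*)·202.0600]/1.28 = 266.1897. B = V − Δ·S = -48.9531.
(2,1): S=205.5648. Δ = (V_up−V_dn)/(S_up−S_dn) = (85.1000−356.4800)/(273.4012−172.6744) = -2.6942. V = [p*·85.1000 + (1−p*)·356.4800]/1.28 = 88.1186. B = V − Δ·S = 641.9554.
(2,2): S=325.4776. Δ = (V_up−V_dn)/(S_up−S_dn) = (123.1300−85.1000)/(432.8852−273.4012) = 0.2385. V = [p*·123.1300 + (1−p*)·85.1000]/1.28 = 93.1636. B = V − Δ·S = 15.5513.
(1,0): S=154.5600. Δ = (V_up−V_dn)/(S_up−S_dn) = (88.1186−266.1897)/(205.5648−129.8304) = -2.3513. V = [p*·88.1186 + (1−p*)·266.1897]/1.28 = 83.0384. B = V − Δ·S = 446.4488.
(1,1): S=244.7200. Δ = (V_up−V_dn)/(S_up−S_dn) = (93.1636−88.1186)/(325.4776−205.5648) = 0.0421. V = [p*·93.1636 + (1−p*)·88.1186]/1.28 = 72.3819. B = V − Δ·S = 62.0860.
(0,0): S=184.0000. Δ = (V_up−V_dn)/(S_up−S_dn) = (72.3819−83.0384)/(244.7200−154.5600) = -0.1182. V = [p*·72.3819 + (1−p*)·83.0384]/1.28 = 57.3979. B = V − Δ·S = 79.1459.
Root portfolio cost Δ·184+B reproduces V0=57.3979.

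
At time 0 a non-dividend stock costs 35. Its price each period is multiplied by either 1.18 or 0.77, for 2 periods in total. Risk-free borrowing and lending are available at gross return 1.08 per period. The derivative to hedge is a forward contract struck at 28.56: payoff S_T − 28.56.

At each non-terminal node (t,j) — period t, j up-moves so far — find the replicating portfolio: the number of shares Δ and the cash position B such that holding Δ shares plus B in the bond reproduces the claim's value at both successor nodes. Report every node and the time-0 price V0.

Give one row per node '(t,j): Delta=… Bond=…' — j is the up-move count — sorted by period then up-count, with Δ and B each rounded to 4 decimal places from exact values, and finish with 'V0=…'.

Since d<R<u, set p* = (R−d)/(u−d) = 0.7561; price each node as the discounted p*-expectation of its children.
At expiry t=2: V(2,0)=-7.8085, V(2,1)=3.2410, V(2,2)=20.1740
  t=1,j=0: stock 26.9500 → up 31.8010 (V=3.2410), down 20.7515 (V=-7.8085). Price 0.5056; hedge Δ=1.0000, bond B=-26.4444.
  t=1,j=1: stock 41.3000 → up 48.7340 (V=20.1740), down 31.8010 (V=3.2410). Price 14.8556; hedge Δ=1.0000, bond B=-26.4444.
  t=0,j=0: stock 35.0000 → up 41.3000 (V=14.8556), down 26.9500 (V=0.5056). Price 10.5144; hedge Δ=1.0000, bond B=-24.4856.
Self-financing check: at every node Δ·S+B equals the discounted successor values.

(0,0): Delta=1.0000 Bond=-24.4856
(1,0): Delta=1.0000 Bond=-26.4444
(1,1): Delta=1.0000 Bond=-26.4444
V0=10.5144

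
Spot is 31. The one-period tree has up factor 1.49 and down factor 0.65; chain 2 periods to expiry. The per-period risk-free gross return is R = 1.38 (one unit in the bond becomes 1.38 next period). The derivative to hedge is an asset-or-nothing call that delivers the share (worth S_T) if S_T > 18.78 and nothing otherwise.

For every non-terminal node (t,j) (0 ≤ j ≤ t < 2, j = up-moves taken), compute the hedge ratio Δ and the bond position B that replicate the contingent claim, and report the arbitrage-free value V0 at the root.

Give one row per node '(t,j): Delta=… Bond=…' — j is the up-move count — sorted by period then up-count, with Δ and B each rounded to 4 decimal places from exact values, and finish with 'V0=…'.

(0,0): Delta=1.0477 Bond=-1.5975
(1,0): Delta=1.7738 Bond=-16.8351
(1,1): Delta=1.0000 Bond=0.0000
V0=30.8821

Under the risk-neutral measure, an up-move has probability p* = (R−d)/(u−d) = 0.8690 and values discount at R = 1.38.
Terminal payoffs: V(2,0)=0.0000, V(2,1)=30.0235, V(2,2)=68.8231
(1,0): S=20.1500. Δ = (V_up−V_dn)/(S_up−S_dn) = (30.0235−0.0000)/(30.0235−13.0975) = 1.7738. V = [p*·30.0235 + (1−p*)·0.0000]/1.38 = 18.9071. B = V − Δ·S = -16.8351.
(1,1): S=46.1900. Δ = (V_up−V_dn)/(S_up−S_dn) = (68.8231−30.0235)/(68.8231−30.0235) = 1.0000. V = [p*·68.8231 + (1−p*)·30.0235]/1.38 = 46.1900. B = V − Δ·S = 0.0000.
(0,0): S=31.0000. Δ = (V_up−V_dn)/(S_up−S_dn) = (46.1900−18.9071)/(46.1900−20.1500) = 1.0477. V = [p*·46.1900 + (1−p*)·18.9071]/1.38 = 30.8821. B = V − Δ·S = -1.5975.
Root portfolio cost Δ·31+B reproduces V0=30.8821.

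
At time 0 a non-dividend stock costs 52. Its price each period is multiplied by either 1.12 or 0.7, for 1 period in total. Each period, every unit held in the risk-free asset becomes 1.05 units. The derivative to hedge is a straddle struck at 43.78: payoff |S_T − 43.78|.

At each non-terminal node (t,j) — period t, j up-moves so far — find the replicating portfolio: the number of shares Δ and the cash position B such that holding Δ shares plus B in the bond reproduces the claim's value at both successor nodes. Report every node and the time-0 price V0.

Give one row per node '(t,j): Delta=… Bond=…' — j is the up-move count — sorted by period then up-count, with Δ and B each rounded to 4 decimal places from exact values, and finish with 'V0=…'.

(0,0): Delta=0.3242 Bond=-4.2095
V0=12.6476

No-arbitrage ⇒ martingale measure with p* = (R−d)/(u−d) = 0.8333.
Terminal payoffs: V(1,0)=7.3800, V(1,1)=14.4600
(0,0): S=52.0000. Δ = (V_up−V_dn)/(S_up−S_dn) = (14.4600−7.3800)/(58.2400−36.4000) = 0.3242. V = [p*·14.4600 + (1−p*)·7.3800]/1.05 = 12.6476. B = V − Δ·S = -4.2095.
Root portfolio cost Δ·52+B reproduces V0=12.6476.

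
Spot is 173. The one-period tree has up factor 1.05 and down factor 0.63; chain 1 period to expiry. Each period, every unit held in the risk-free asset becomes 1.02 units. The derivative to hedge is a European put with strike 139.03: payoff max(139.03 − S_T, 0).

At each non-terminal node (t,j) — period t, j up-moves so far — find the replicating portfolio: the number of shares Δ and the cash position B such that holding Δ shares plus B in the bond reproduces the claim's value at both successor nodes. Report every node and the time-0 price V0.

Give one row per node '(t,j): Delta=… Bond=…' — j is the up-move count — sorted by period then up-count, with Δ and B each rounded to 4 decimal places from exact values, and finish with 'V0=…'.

No-arbitrage ⇒ martingale measure with p* = (R−d)/(u−d) = 0.9286.
At expiry t=1: V(1,0)=30.0400, V(1,1)=0.0000
  t=0,j=0: stock 173.0000 → up 181.6500 (V=0.0000), down 108.9900 (V=30.0400). Price 2.1036; hedge Δ=-0.4134, bond B=73.6275.
Each (Δ,B) replicates both successor values, so the strategy is self-financing and V0 is arbitrage-free.

(0,0): Delta=-0.4134 Bond=73.6275
V0=2.1036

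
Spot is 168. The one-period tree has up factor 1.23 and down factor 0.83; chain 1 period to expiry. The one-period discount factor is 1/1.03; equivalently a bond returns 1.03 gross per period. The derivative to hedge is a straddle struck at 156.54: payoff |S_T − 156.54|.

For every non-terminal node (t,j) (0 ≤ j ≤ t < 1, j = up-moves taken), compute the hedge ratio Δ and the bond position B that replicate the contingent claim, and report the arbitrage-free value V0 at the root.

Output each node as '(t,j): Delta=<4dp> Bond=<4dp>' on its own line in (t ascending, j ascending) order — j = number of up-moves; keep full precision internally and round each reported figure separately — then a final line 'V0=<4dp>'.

(0,0): Delta=0.4911 Bond=-49.8786
V0=32.6214

No-arbitrage ⇒ martingale measure with p* = (R−d)/(u−d) = 0.5000.
At expiry t=1: V(1,0)=17.1000, V(1,1)=50.1000
  t=0,j=0: stock 168.0000 → up 206.6400 (V=50.1000), down 139.4400 (V=17.1000). Price 32.6214; hedge Δ=0.4911, bond B=-49.8786.
Each (Δ,B) replicates both successor values, so the strategy is self-financing and V0 is arbitrage-free.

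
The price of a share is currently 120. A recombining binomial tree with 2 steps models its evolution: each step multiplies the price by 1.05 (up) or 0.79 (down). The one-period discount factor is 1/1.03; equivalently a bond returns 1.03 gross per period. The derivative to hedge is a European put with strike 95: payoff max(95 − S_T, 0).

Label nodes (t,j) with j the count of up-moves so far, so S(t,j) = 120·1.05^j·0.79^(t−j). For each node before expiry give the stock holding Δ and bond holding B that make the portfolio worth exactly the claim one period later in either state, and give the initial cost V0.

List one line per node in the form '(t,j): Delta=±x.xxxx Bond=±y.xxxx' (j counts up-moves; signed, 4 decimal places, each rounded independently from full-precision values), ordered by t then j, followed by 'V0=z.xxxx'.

(0,0): Delta=-0.0481 Bond=5.8880
(1,0): Delta=-0.8158 Bond=78.8402
(1,1): Delta=0.0000 Bond=0.0000
V0=0.1122

No-arbitrage ⇒ martingale measure with p* = (R−d)/(u−d) = 0.9231.
Terminal values V(2,·): V(2,0)=20.1080, V(2,1)=0.0000, V(2,2)=0.0000
(1,0): S=94.8000. Δ = (V_up−V_dn)/(S_up−S_dn) = (0.0000−20.1080)/(99.5400−74.8920) = -0.8158. V = [p*·0.0000 + (1−p*)·20.1080]/1.03 = 1.5017. B = V − Δ·S = 78.8402.
(1,1): S=126.0000. Δ = (V_up−V_dn)/(S_up−S_dn) = (0.0000−0.0000)/(132.3000−99.5400) = 0.0000. V = [p*·0.0000 + (1−p*)·0.0000]/1.03 = 0.0000. B = V − Δ·S = 0.0000.
(0,0): S=120.0000. Δ = (V_up−V_dn)/(S_up−S_dn) = (0.0000−1.5017)/(126.0000−94.8000) = -0.0481. V = [p*·0.0000 + (1−p*)·1.5017]/1.03 = 0.1122. B = V − Δ·S = 5.8880.
Check: Δ(0,0)·S0 + B(0,0) = 0.1122 = V0.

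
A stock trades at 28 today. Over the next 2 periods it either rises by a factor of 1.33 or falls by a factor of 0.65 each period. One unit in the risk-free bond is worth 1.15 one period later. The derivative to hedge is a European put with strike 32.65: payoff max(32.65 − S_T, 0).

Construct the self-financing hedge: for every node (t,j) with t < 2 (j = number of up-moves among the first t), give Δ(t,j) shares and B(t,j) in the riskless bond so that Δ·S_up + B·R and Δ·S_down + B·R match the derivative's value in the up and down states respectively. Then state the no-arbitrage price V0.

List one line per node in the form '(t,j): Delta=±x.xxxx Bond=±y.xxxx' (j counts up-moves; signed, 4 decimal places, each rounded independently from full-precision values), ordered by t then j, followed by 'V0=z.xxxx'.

(0,0): Delta=-0.4332 Bond=15.7175
(1,0): Delta=-1.0000 Bond=28.3913
(1,1): Delta=-0.3334 Bond=14.3613
V0=3.5886

The replicating-portfolio and risk-neutral prices coincide; use p* = (1.15−0.65)/(1.33−0.65) = 0.7353 for the latter.
Terminal values V(2,·): V(2,0)=20.8200, V(2,1)=8.4440, V(2,2)=0.0000
Node (1,0) S=18.2000: V=(p*·8.4440+(1−p*)·20.8200)/1.15=10.1913; Δ=(8.4440−20.8200)/(24.2060−11.8300)=-1.0000; B=V−Δ·S=28.3913
Node (1,1) S=37.2400: V=(p*·0.0000+(1−p*)·8.4440)/1.15=1.9436; Δ=(0.0000−8.4440)/(49.5292−24.2060)=-0.3334; B=V−Δ·S=14.3613
Node (0,0) S=28.0000: V=(p*·1.9436+(1−p*)·10.1913)/1.15=3.5886; Δ=(1.9436−10.1913)/(37.2400−18.2000)=-0.4332; B=V−Δ·S=15.7175
Each (Δ,B) replicates both successor values, so the strategy is self-financing and V0 is arbitrage-free.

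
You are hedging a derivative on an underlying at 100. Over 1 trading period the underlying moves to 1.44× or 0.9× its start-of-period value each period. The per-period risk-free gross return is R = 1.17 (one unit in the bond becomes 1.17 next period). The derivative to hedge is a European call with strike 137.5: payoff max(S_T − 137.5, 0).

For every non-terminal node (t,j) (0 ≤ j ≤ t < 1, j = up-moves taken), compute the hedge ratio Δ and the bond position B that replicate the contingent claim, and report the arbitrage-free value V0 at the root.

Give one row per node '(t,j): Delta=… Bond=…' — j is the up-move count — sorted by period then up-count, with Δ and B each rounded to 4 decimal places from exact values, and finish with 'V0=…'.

Under the risk-neutral measure, an up-move has probability p* = (R−d)/(u−d) = 0.5000 and values discount at R = 1.17.
Payoff layer (t=1): V(1,0)=0.0000, V(1,1)=6.5000
(0,0): S=100.0000. Δ = (V_up−V_dn)/(S_up−S_dn) = (6.5000−0.0000)/(144.0000−90.0000) = 0.1204. V = [p*·6.5000 + (1−p*)·0.0000]/1.17 = 2.7778. B = V − Δ·S = -9.2593.
Root portfolio cost Δ·100+B reproduces V0=2.7778.

(0,0): Delta=0.1204 Bond=-9.2593
V0=2.7778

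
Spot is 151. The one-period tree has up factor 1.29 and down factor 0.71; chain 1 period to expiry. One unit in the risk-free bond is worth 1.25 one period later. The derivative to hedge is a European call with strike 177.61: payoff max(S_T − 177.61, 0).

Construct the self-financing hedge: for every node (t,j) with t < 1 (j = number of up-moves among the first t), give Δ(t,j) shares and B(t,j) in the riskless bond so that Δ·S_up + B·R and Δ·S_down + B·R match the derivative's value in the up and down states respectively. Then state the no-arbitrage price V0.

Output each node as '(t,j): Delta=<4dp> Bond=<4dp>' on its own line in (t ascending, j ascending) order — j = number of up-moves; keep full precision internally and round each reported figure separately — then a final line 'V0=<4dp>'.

(0,0): Delta=0.1962 Bond=-16.8246
V0=12.7961

No-arbitrage ⇒ martingale measure with p* = (R−d)/(u−d) = 0.9310.
Terminal payoffs: V(1,0)=0.0000, V(1,1)=17.1800
(0,0): S=151.0000. Δ = (V_up−V_dn)/(S_up−S_dn) = (17.1800−0.0000)/(194.7900−107.2100) = 0.1962. V = [p*·17.1800 + (1−p*)·0.0000]/1.25 = 12.7961. B = V − Δ·S = -16.8246.
Each (Δ,B) replicates both successor values, so the strategy is self-financing and V0 is arbitrage-free.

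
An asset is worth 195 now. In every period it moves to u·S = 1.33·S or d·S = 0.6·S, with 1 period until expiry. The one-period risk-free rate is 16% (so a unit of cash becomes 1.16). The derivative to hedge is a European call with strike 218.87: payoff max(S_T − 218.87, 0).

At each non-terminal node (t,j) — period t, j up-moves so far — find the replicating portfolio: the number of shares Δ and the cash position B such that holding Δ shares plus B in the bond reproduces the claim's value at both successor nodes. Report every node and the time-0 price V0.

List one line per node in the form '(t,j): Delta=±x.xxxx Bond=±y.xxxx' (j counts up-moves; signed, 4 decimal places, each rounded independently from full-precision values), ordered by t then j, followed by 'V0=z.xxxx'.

Risk-neutral probability p* = (R−d)/(u−d) = (1.16−0.6)/(1.33−0.6) = 0.7671.
Terminal payoffs: V(1,0)=0.0000, V(1,1)=40.4800
(0,0): S=195.0000. Δ = (V_up−V_dn)/(S_up−S_dn) = (40.4800−0.0000)/(259.3500−117.0000) = 0.2844. V = [p*·40.4800 + (1−p*)·0.0000]/1.16 = 26.7700. B = V − Δ·S = -28.6821.
The time-0 hedge costs 26.7700, which is the no-arbitrage price.

(0,0): Delta=0.2844 Bond=-28.6821
V0=26.7700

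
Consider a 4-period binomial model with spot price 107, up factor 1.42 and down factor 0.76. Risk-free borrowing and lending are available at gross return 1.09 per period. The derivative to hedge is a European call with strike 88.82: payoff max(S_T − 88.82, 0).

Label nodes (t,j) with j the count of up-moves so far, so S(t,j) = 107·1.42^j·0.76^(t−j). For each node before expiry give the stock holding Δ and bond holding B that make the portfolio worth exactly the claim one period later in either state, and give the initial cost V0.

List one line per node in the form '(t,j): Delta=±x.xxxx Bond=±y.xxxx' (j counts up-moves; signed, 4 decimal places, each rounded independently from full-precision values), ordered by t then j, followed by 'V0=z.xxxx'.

Risk-neutral probability p* = (R−d)/(u−d) = (1.09−0.76)/(1.42−0.76) = 0.5000.
At expiry t=4: V(4,0)=0.0000, V(4,1)=0.0000, V(4,2)=35.8000, V(4,3)=144.0226, V(4,4)=346.2280
  t=3,j=0: stock 46.9704 → up 66.6980 (V=0.0000), down 35.6975 (V=0.0000). Price 0.0000; hedge Δ=0.0000, bond B=0.0000.
  t=3,j=1: stock 87.7605 → up 124.6200 (V=35.8000), down 66.6980 (V=0.0000). Price 16.4220; hedge Δ=0.6181, bond B=-37.8204.
  t=3,j=2: stock 163.9736 → up 232.8426 (V=144.0226), down 124.6200 (V=35.8000). Price 82.4874; hedge Δ=1.0000, bond B=-81.4862.
  t=3,j=3: stock 306.3718 → up 435.0480 (V=346.2280), down 232.8426 (V=144.0226). Price 224.8856; hedge Δ=1.0000, bond B=-81.4862.
  t=2,j=0: stock 61.8032 → up 87.7605 (V=16.4220), down 46.9704 (V=0.0000). Price 7.5330; hedge Δ=0.4026, bond B=-17.3488.
  t=2,j=1: stock 115.4744 → up 163.9736 (V=82.4874), down 87.7605 (V=16.4220). Price 45.3713; hedge Δ=0.8669, bond B=-54.7278.
  t=2,j=2: stock 215.7548 → up 306.3718 (V=224.8856), down 163.9736 (V=82.4874). Price 140.9968; hedge Δ=1.0000, bond B=-74.7580.
  t=1,j=0: stock 81.3200 → up 115.4744 (V=45.3713), down 61.8032 (V=7.5330). Price 24.2680; hedge Δ=0.7050, bond B=-33.0627.
  t=1,j=1: stock 151.9400 → up 215.7548 (V=140.9968), down 115.4744 (V=45.3713). Price 85.4899; hedge Δ=0.9536, bond B=-59.3972.
  t=0,j=0: stock 107.0000 → up 151.9400 (V=85.4899), down 81.3200 (V=24.2680). Price 50.3477; hedge Δ=0.8669, bond B=-42.4128.
Self-financing check: at every node Δ·S+B equals the discounted successor values.

(0,0): Delta=0.8669 Bond=-42.4128
(1,0): Delta=0.7050 Bond=-33.0627
(1,1): Delta=0.9536 Bond=-59.3972
(2,0): Delta=0.4026 Bond=-17.3488
(2,1): Delta=0.8669 Bond=-54.7278
(2,2): Delta=1.0000 Bond=-74.7580
(3,0): Delta=0.0000 Bond=0.0000
(3,1): Delta=0.6181 Bond=-37.8204
(3,2): Delta=1.0000 Bond=-81.4862
(3,3): Delta=1.0000 Bond=-81.4862
V0=50.3477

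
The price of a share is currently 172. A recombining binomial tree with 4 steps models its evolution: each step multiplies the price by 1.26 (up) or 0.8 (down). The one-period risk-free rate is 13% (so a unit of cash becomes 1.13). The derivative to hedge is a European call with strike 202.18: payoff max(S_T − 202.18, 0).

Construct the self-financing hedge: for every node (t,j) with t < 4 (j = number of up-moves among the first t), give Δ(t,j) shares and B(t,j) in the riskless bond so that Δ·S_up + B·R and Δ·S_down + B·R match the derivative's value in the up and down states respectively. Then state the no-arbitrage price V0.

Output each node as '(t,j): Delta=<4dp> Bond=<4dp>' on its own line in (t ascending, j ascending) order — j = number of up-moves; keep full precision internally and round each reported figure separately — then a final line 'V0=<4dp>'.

Under the risk-neutral measure, an up-move has probability p* = (R−d)/(u−d) = 0.7174 and values discount at R = 1.13.
At expiry t=4: V(4,0)=0.0000, V(4,1)=0.0000, V(4,2)=0.0000, V(4,3)=73.0717, V(4,4)=231.3415
  t=3,j=0: stock 88.0640 → up 110.9606 (V=0.0000), down 70.4512 (V=0.0000). Price 0.0000; hedge Δ=0.0000, bond B=0.0000.
  t=3,j=1: stock 138.7008 → up 174.7630 (V=0.0000), down 110.9606 (V=0.0000). Price 0.0000; hedge Δ=0.0000, bond B=0.0000.
  t=3,j=2: stock 218.4538 → up 275.2517 (V=73.0717), down 174.7630 (V=0.0000). Price 46.3903; hedge Δ=0.7272, bond B=-112.4613.
  t=3,j=3: stock 344.0647 → up 433.5215 (V=231.3415), down 275.2517 (V=73.0717). Price 165.1443; hedge Δ=1.0000, bond B=-178.9204.
  t=2,j=0: stock 110.0800 → up 138.7008 (V=0.0000), down 88.0640 (V=0.0000). Price 0.0000; hedge Δ=0.0000, bond B=0.0000.
  t=2,j=1: stock 173.3760 → up 218.4538 (V=46.3903), down 138.7008 (V=0.0000). Price 29.4513; hedge Δ=0.5817, bond B=-71.3971.
  t=2,j=2: stock 273.0672 → up 344.0647 (V=165.1443), down 218.4538 (V=46.3903). Price 116.4455; hedge Δ=0.9454, bond B=-141.7154.
  t=1,j=0: stock 137.6000 → up 173.3760 (V=29.4513), down 110.0800 (V=0.0000). Price 18.6975; hedge Δ=0.4653, bond B=-45.3272.
  t=1,j=1: stock 216.7200 → up 273.0672 (V=116.4455), down 173.3760 (V=29.4513). Price 81.2922; hedge Δ=0.8726, bond B=-107.8256.
  t=0,j=0: stock 172.0000 → up 216.7200 (V=81.2922), down 137.6000 (V=18.6975). Price 56.2853; hedge Δ=0.7911, bond B=-79.7902.
Root portfolio cost Δ·172+B reproduces V0=56.2853.

(0,0): Delta=0.7911 Bond=-79.7902
(1,0): Delta=0.4653 Bond=-45.3272
(1,1): Delta=0.8726 Bond=-107.8256
(2,0): Delta=0.0000 Bond=0.0000
(2,1): Delta=0.5817 Bond=-71.3971
(2,2): Delta=0.9454 Bond=-141.7154
(3,0): Delta=0.0000 Bond=0.0000
(3,1): Delta=0.0000 Bond=0.0000
(3,2): Delta=0.7272 Bond=-112.4613
(3,3): Delta=1.0000 Bond=-178.9204
V0=56.2853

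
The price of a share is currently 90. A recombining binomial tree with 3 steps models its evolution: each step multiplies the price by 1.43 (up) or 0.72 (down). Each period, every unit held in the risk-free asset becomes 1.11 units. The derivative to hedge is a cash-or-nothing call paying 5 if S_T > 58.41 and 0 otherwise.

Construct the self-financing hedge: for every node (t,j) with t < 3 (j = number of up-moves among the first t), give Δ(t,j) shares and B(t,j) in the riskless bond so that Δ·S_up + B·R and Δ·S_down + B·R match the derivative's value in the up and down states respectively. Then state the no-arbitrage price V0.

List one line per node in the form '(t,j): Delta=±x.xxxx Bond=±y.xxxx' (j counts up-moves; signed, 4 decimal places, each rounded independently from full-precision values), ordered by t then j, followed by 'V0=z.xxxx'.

The replicating-portfolio and risk-neutral prices coincide; use p* = (1.11−0.72)/(1.43−0.72) = 0.5493 for the latter.
Payoff layer (t=3): V(3,0)=0.0000, V(3,1)=5.0000, V(3,2)=5.0000, V(3,3)=5.0000
(2,0): S=46.6560. Δ = (V_up−V_dn)/(S_up−S_dn) = (5.0000−0.0000)/(66.7181−33.5923) = 0.1509. V = [p*·5.0000 + (1−p*)·0.0000]/1.11 = 2.4743. B = V − Δ·S = -4.5679.
(2,1): S=92.6640. Δ = (V_up−V_dn)/(S_up−S_dn) = (5.0000−5.0000)/(132.5095−66.7181) = 0.0000. V = [p*·5.0000 + (1−p*)·5.0000]/1.11 = 4.5045. B = V − Δ·S = 4.5045.
(2,2): S=184.0410. Δ = (V_up−V_dn)/(S_up−S_dn) = (5.0000−5.0000)/(263.1786−132.5095) = 0.0000. V = [p*·5.0000 + (1−p*)·5.0000]/1.11 = 4.5045. B = V − Δ·S = 4.5045.
(1,0): S=64.8000. Δ = (V_up−V_dn)/(S_up−S_dn) = (4.5045−2.4743)/(92.6640−46.6560) = 0.0441. V = [p*·4.5045 + (1−p*)·2.4743]/1.11 = 3.2338. B = V − Δ·S = 0.3743.
(1,1): S=128.7000. Δ = (V_up−V_dn)/(S_up−S_dn) = (4.5045−4.5045)/(184.0410−92.6640) = 0.0000. V = [p*·4.5045 + (1−p*)·4.5045]/1.11 = 4.0581. B = V − Δ·S = 4.0581.
(0,0): S=90.0000. Δ = (V_up−V_dn)/(S_up−S_dn) = (4.0581−3.2338)/(128.7000−64.8000) = 0.0129. V = [p*·4.0581 + (1−p*)·3.2338]/1.11 = 3.3212. B = V − Δ·S = 2.1602.
Self-financing check: at every node Δ·S+B equals the discounted successor values.

(0,0): Delta=0.0129 Bond=2.1602
(1,0): Delta=0.0441 Bond=0.3743
(1,1): Delta=0.0000 Bond=4.0581
(2,0): Delta=0.1509 Bond=-4.5679
(2,1): Delta=0.0000 Bond=4.5045
(2,2): Delta=0.0000 Bond=4.5045
V0=3.3212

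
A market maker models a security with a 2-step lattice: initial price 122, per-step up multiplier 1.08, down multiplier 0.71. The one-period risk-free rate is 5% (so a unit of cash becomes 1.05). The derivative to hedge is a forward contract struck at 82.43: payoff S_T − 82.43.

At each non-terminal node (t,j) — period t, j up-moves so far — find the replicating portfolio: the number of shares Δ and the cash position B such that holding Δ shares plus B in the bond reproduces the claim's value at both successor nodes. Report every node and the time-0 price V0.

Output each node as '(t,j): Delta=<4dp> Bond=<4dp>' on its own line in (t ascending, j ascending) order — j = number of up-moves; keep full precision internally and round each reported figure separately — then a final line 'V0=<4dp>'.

No-arbitrage ⇒ martingale measure with p* = (R−d)/(u−d) = 0.9189.
Payoff layer (t=2): V(2,0)=-20.9298, V(2,1)=11.1196, V(2,2)=59.8708
Node (1,0) S=86.6200: V=(p*·11.1196+(1−p*)·-20.9298)/1.05=8.1152; Δ=(11.1196−-20.9298)/(93.5496−61.5002)=1.0000; B=V−Δ·S=-78.5048
Node (1,1) S=131.7600: V=(p*·59.8708+(1−p*)·11.1196)/1.05=53.2552; Δ=(59.8708−11.1196)/(142.3008−93.5496)=1.0000; B=V−Δ·S=-78.5048
Node (0,0) S=122.0000: V=(p*·53.2552+(1−p*)·8.1152)/1.05=47.2336; Δ=(53.2552−8.1152)/(131.7600−86.6200)=1.0000; B=V−Δ·S=-74.7664
Check: Δ(0,0)·S0 + B(0,0) = 47.2336 = V0.

(0,0): Delta=1.0000 Bond=-74.7664
(1,0): Delta=1.0000 Bond=-78.5048
(1,1): Delta=1.0000 Bond=-78.5048
V0=47.2336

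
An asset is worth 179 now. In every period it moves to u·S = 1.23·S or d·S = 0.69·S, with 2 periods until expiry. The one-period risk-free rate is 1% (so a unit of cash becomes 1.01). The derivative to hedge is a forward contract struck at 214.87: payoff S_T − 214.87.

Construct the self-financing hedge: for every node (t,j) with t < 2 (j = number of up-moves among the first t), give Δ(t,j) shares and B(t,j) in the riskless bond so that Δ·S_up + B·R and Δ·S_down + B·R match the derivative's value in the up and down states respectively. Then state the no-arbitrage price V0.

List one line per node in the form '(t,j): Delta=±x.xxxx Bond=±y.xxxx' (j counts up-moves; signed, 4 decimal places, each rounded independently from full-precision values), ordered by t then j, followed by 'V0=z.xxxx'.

Under the risk-neutral measure, an up-move has probability p* = (R−d)/(u−d) = 0.5926 and values discount at R = 1.01.
Payoff layer (t=2): V(2,0)=-129.6481, V(2,1)=-62.9527, V(2,2)=55.9391
(1,0): S=123.5100. Δ = (V_up−V_dn)/(S_up−S_dn) = (-62.9527−-129.6481)/(151.9173−85.2219) = 1.0000. V = [p*·-62.9527 + (1−p*)·-129.6481]/1.01 = -89.2326. B = V − Δ·S = -212.7426.
(1,1): S=220.1700. Δ = (V_up−V_dn)/(S_up−S_dn) = (55.9391−-62.9527)/(270.8091−151.9173) = 1.0000. V = [p*·55.9391 + (1−p*)·-62.9527]/1.01 = 7.4274. B = V − Δ·S = -212.7426.
(0,0): S=179.0000. Δ = (V_up−V_dn)/(S_up−S_dn) = (7.4274−-89.2326)/(220.1700−123.5100) = 1.0000. V = [p*·7.4274 + (1−p*)·-89.2326]/1.01 = -31.6362. B = V − Δ·S = -210.6362.
Each (Δ,B) replicates both successor values, so the strategy is self-financing and V0 is arbitrage-free.

(0,0): Delta=1.0000 Bond=-210.6362
(1,0): Delta=1.0000 Bond=-212.7426
(1,1): Delta=1.0000 Bond=-212.7426
V0=-31.6362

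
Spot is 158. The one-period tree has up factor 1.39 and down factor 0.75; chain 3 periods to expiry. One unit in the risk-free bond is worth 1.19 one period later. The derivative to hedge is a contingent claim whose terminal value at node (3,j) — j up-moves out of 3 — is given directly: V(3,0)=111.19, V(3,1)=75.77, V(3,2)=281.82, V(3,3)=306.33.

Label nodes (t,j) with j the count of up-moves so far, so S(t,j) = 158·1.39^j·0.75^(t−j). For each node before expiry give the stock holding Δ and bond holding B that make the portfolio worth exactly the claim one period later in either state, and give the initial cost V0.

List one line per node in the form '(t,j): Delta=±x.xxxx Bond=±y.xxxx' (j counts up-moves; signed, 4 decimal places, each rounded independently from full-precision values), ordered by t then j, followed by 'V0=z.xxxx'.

(0,0): Delta=0.6750 Bond=37.5887
(1,0): Delta=1.4470 Bond=-46.7461
(1,1): Delta=0.4857 Bond=86.3108
(2,0): Delta=-0.6227 Bond=128.3175
(2,1): Delta=1.9546 Bond=-139.2394
(2,2): Delta=0.1255 Bond=212.6868
V0=144.2449

Since d<R<u, set p* = (R−d)/(u−d) = 0.6875; price each node as the discounted p*-expectation of its children.
At expiry t=3: V(3,0)=111.1900, V(3,1)=75.7700, V(3,2)=281.8200, V(3,3)=306.3300
Node (2,0) S=88.8750: V=(p*·75.7700+(1−p*)·111.1900)/1.19=72.9737; Δ=(75.7700−111.1900)/(123.5362−66.6562)=-0.6227; B=V−Δ·S=128.3175
Node (2,1) S=164.7150: V=(p*·281.8200+(1−p*)·75.7700)/1.19=182.7138; Δ=(281.8200−75.7700)/(228.9538−123.5362)=1.9546; B=V−Δ·S=-139.2394
Node (2,2) S=305.2718: V=(p*·306.3300+(1−p*)·281.8200)/1.19=250.9837; Δ=(306.3300−281.8200)/(424.3278−228.9538)=0.1255; B=V−Δ·S=212.6868
Node (1,0) S=118.5000: V=(p*·182.7138+(1−p*)·72.9737)/1.19=124.7227; Δ=(182.7138−72.9737)/(164.7150−88.8750)=1.4470; B=V−Δ·S=-46.7461
Node (1,1) S=219.6200: V=(p*·250.9837+(1−p*)·182.7138)/1.19=192.9827; Δ=(250.9837−182.7138)/(305.2718−164.7150)=0.4857; B=V−Δ·S=86.3108
Node (0,0) S=158.0000: V=(p*·192.9827+(1−p*)·124.7227)/1.19=144.2449; Δ=(192.9827−124.7227)/(219.6200−118.5000)=0.6750; B=V−Δ·S=37.5887
Self-financing check: at every node Δ·S+B equals the discounted successor values.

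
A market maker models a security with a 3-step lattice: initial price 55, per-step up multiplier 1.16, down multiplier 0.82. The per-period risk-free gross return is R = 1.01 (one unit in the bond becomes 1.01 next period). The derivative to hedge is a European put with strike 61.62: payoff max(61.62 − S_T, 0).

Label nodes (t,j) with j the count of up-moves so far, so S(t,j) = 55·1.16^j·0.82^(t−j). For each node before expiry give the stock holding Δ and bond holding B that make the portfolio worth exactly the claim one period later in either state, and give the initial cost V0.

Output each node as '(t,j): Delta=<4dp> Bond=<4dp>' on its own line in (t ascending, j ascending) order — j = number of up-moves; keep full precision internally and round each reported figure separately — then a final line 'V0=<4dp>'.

(0,0): Delta=-0.6034 Bond=42.0960
(1,0): Delta=-1.0000 Bond=60.4058
(1,1): Delta=-0.3820 Bond=28.3942
(2,0): Delta=-1.0000 Bond=61.0099
(2,1): Delta=-1.0000 Bond=61.0099
(2,2): Delta=-0.0371 Bond=3.1531
V0=8.9117

Since d<R<u, set p* = (R−d)/(u−d) = 0.5588; price each node as the discounted p*-expectation of its children.
Terminal payoffs: V(3,0)=31.2948, V(3,1)=18.7209, V(3,2)=0.9334, V(3,3)=0.0000
(2,0): S=36.9820. Δ = (V_up−V_dn)/(S_up−S_dn) = (18.7209−31.2948)/(42.8991−30.3252) = -1.0000. V = [p*·18.7209 + (1−p*)·31.2948]/1.01 = 24.0279. B = V − Δ·S = 61.0099.
(2,1): S=52.3160. Δ = (V_up−V_dn)/(S_up−S_dn) = (0.9334−18.7209)/(60.6866−42.8991) = -1.0000. V = [p*·0.9334 + (1−p*)·18.7209]/1.01 = 8.6939. B = V − Δ·S = 61.0099.
(2,2): S=74.0080. Δ = (V_up−V_dn)/(S_up−S_dn) = (0.0000−0.9334)/(85.8493−60.6866) = -0.0371. V = [p*·0.0000 + (1−p*)·0.9334]/1.01 = 0.4077. B = V − Δ·S = 3.1531.
(1,0): S=45.1000. Δ = (V_up−V_dn)/(S_up−S_dn) = (8.6939−24.0279)/(52.3160−36.9820) = -1.0000. V = [p*·8.6939 + (1−p*)·24.0279]/1.01 = 15.3058. B = V − Δ·S = 60.4058.
(1,1): S=63.8000. Δ = (V_up−V_dn)/(S_up−S_dn) = (0.4077−8.6939)/(74.0080−52.3160) = -0.3820. V = [p*·0.4077 + (1−p*)·8.6939]/1.01 = 4.0232. B = V − Δ·S = 28.3942.
(0,0): S=55.0000. Δ = (V_up−V_dn)/(S_up−S_dn) = (4.0232−15.3058)/(63.8000−45.1000) = -0.6034. V = [p*·4.0232 + (1−p*)·15.3058]/1.01 = 8.9117. B = V − Δ·S = 42.0960.
The time-0 hedge costs 8.9117, which is the no-arbitrage price.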